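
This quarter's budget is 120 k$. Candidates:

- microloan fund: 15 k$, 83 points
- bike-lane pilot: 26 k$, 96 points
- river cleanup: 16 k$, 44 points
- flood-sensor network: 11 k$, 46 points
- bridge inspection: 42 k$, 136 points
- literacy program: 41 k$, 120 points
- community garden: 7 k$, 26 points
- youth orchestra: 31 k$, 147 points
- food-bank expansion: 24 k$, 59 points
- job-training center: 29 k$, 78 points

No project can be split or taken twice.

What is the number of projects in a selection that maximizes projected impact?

Best achievable projected impact is 476.
For example microloan fund + bike-lane pilot + flood-sensor network + community garden + youth orchestra + job-training center achieves it, using 119 k$.
Every optimal selection uses 6 projects.

6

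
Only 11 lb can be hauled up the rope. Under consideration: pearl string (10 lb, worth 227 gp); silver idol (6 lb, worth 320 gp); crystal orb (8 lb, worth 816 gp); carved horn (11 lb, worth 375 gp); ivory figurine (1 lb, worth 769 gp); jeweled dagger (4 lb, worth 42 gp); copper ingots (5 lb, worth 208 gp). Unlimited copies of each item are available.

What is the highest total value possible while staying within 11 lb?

Taking 11×ivory figurine: 11 lb used, 8459 in value.
No other feasible combination exceeds 8459.

8459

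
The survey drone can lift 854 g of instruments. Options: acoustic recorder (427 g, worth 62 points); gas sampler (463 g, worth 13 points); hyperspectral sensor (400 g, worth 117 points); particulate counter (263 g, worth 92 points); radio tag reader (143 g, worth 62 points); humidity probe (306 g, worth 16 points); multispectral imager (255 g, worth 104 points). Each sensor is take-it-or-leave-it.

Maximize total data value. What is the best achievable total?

283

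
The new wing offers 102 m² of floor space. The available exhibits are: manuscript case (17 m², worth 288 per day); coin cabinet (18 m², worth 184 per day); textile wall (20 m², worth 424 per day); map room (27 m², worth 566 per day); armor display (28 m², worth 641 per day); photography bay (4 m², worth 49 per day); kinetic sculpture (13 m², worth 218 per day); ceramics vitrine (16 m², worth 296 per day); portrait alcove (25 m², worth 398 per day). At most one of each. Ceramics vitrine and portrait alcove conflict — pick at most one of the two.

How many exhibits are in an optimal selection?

4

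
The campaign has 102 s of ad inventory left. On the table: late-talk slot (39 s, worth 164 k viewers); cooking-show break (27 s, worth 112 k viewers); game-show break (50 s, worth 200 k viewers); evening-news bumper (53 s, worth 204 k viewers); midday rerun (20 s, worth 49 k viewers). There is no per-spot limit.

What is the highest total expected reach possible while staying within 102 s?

400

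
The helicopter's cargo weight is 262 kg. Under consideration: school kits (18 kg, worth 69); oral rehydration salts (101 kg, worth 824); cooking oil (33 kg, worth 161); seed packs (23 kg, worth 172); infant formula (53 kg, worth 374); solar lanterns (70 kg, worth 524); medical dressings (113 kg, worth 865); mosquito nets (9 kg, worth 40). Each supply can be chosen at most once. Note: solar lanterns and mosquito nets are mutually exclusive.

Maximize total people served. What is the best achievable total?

1935

Greedy by ratio would take oral rehydration salts + seed packs + medical dressings + mosquito nets: 246 kg used, total 1901.
Replace oral rehydration salts and mosquito nets with infant formula + solar lanterns: the trade gains 34 net, giving 1935 at 259 kg.
Next best is school kits + oral rehydration salts + seed packs + medical dressings at 1930 (255 kg) — short by 5.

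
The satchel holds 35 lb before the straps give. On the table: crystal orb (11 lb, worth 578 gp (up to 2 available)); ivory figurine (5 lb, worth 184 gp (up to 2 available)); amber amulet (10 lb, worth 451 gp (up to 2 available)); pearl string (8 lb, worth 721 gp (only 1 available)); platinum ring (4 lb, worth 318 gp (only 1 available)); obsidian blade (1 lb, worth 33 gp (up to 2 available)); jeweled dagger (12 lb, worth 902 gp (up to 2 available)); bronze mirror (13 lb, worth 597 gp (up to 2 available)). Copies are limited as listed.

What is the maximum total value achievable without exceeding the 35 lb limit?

Greedy by ratio would take crystal orb + pearl string + platinum ring + jeweled dagger: 35 lb used, total 2519.
The 15 lb tied up in crystal orb and platinum ring is better spent on 2×obsidian blade + jeweled dagger — total rises to 2591 (34 lb).

2591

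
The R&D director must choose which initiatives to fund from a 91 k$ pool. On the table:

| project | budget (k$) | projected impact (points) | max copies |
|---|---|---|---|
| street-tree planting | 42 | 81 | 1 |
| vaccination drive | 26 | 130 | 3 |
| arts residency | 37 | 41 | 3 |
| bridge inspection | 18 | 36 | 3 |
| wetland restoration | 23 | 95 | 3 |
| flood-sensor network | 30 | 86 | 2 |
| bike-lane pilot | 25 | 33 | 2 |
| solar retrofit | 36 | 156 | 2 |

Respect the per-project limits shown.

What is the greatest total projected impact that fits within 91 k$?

416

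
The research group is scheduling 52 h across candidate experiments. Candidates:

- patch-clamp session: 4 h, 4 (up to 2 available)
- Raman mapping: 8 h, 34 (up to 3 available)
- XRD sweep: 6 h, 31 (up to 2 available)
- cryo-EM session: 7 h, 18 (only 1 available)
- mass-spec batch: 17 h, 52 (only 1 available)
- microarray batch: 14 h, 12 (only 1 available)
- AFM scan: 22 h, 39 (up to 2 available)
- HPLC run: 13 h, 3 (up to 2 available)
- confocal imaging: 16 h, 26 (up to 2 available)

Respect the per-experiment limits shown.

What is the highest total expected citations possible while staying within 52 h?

200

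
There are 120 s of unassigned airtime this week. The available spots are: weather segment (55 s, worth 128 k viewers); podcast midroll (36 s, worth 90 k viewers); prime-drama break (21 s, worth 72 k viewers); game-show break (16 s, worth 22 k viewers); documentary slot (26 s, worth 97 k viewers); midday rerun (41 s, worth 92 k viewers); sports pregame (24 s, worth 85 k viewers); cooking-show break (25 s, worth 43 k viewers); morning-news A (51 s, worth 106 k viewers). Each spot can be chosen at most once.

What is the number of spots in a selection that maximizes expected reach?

4

The maximum expected reach within 120 s is 346.
prime-drama break + documentary slot + midday rerun + sports pregame hits 346 at 112 s.
Any selection reaching 346 contains exactly 4 spots.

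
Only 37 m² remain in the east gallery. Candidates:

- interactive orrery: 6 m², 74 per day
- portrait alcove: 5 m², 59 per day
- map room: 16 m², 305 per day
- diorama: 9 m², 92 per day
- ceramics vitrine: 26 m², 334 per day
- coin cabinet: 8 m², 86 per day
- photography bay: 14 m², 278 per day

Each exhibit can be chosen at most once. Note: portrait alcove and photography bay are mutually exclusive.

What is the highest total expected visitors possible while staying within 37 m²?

By expected visitors per m²: photography bay 19.86, map room 19.06, ceramics vitrine 12.85, interactive orrery 12.33 lead.
Interactive orrery + map room + photography bay uses 36 of the 37 m² and totals 657.
Runner-up map room + photography bay tops out at 583.

657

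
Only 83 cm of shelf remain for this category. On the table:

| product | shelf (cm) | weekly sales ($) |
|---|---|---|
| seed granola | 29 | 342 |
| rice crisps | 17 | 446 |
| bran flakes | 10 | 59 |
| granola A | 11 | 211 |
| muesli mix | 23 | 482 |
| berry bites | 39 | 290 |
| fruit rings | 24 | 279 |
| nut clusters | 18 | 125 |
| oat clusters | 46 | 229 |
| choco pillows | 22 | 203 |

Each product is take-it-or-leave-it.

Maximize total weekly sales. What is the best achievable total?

Ranking by ratio (weekly sales/cm): rice crisps 26.24, muesli mix 20.96, granola A 19.18.
Taking seed granola + rice crisps + granola A + muesli mix: 80 cm used, 1481 in weekly sales.
No other feasible combination exceeds 1481.

1481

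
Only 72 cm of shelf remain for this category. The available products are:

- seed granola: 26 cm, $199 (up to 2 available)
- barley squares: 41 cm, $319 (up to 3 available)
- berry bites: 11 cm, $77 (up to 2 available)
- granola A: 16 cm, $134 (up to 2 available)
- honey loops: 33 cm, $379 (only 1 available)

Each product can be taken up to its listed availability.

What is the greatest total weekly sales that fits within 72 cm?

667

Ranking by ratio (weekly sales/cm): honey loops 11.48, granola A 8.38, barley squares 7.78, seed granola 7.65.
Greedy by ratio would take 2×granola A + honey loops: 65 cm used, total 647.
The 16 cm tied up in granola A is better spent on 2×berry bites — total rises to 667 (71 cm).
Nothing else within 72 cm beats 667.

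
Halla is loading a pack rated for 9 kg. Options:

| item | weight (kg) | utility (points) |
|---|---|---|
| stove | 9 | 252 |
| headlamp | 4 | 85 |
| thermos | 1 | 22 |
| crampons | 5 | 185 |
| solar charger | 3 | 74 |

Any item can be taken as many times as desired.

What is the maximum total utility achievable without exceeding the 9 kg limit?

281

Ranking by ratio (utility/kg): crampons 37.00, stove 28.00, solar charger 24.67, thermos 22.00.
Best packing: thermos + crampons + solar charger — 9 kg, 281 total.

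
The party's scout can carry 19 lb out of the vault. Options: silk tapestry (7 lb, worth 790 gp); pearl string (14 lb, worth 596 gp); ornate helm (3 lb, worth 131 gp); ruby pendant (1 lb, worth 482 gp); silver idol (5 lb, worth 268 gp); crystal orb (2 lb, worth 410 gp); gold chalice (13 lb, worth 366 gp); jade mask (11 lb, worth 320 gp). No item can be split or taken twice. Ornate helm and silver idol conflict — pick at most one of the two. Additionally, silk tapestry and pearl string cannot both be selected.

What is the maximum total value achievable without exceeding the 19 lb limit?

Silk tapestry + ruby pendant + silver idol + crystal orb uses 15 of the 19 lb and totals 1950.
The closest alternative, silk tapestry + ornate helm + ruby pendant + crystal orb, reaches only 1813.

1950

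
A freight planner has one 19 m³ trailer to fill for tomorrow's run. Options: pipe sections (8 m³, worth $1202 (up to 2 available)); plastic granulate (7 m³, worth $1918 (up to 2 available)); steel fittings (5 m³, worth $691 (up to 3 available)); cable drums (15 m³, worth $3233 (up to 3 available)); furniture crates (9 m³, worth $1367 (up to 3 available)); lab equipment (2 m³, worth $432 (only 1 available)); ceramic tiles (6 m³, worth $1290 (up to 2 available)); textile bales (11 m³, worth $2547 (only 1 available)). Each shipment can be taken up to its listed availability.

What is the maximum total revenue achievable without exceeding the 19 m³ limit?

4527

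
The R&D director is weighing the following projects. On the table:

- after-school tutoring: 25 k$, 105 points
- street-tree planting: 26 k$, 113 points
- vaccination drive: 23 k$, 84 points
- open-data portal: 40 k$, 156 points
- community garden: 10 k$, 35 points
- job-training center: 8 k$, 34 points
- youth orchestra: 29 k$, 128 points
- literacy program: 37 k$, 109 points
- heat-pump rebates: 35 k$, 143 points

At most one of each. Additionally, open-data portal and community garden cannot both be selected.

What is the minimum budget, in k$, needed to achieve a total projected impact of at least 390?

94

Look for the lowest-budget combination reaching 390.
Taking after-school tutoring + street-tree planting + job-training center + heat-pump rebates gives 395 (≥ 390) for 94 k$.
Below 94 k$ the best achievable stays under 390.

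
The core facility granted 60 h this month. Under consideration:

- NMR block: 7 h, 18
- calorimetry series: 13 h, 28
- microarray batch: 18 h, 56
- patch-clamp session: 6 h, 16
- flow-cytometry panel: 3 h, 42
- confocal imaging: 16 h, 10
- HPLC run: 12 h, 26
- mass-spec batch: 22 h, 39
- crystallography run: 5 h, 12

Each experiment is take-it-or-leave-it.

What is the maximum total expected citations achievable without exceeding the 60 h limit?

A density-first pass picks NMR block + microarray batch + patch-clamp session + flow-cytometry panel + HPLC run + crystallography run — 170 at 51 h.
Replace crystallography run with calorimetry series: the trade gains 16 net, giving 186 at 59 h.
Every other selection either busts 60 h or fails to beat 186.

186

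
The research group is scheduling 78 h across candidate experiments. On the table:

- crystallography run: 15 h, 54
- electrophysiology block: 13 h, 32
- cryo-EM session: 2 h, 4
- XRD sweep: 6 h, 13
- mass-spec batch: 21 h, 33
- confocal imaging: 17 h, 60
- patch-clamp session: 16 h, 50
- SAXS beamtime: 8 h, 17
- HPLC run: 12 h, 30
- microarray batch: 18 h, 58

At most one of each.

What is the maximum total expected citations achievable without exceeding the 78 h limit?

252

The ratio ordering already packs tightly: crystallography run + confocal imaging + patch-clamp session + HPLC run + microarray batch, 78 h, 252.
That's the maximum — no swap from here does better than 252.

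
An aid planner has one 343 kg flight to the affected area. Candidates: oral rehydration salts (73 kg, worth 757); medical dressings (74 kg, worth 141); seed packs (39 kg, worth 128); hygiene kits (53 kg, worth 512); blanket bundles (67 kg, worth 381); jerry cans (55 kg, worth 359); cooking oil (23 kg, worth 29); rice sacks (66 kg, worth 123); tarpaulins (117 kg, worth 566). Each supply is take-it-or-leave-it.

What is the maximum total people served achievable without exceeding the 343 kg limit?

Ranking by ratio (people served/kg): oral rehydration salts 10.37, hygiene kits 9.66, jerry cans 6.53, blanket bundles 5.69.
The ratio heuristic lands on oral rehydration salts + seed packs + hygiene kits + blanket bundles + jerry cans + cooking oil (2166) but leaves 33 kg idle.
The 90 kg tied up in blanket bundles and cooking oil is better spent on tarpaulins — total rises to 2322 (337 kg).

2322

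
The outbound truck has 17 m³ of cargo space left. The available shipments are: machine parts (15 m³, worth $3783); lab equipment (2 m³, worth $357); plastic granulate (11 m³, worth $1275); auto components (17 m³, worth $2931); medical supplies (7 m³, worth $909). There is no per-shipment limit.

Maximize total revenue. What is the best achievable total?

4140

Density check — machine parts 252.20, lab equipment 178.50, auto components 172.41 are the best per m³.
The ratio ordering already packs tightly: machine parts + lab equipment, 17 m³, 4140.
That's the maximum — no swap from here does better than 4140.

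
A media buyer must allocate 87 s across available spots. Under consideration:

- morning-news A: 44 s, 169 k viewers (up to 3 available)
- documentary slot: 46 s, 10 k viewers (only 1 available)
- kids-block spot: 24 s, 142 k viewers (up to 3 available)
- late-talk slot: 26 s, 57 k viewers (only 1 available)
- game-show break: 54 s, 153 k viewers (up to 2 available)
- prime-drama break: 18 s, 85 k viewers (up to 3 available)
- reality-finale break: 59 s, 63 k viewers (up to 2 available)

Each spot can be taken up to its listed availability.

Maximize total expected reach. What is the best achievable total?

454

By expected reach per s: kids-block spot 5.92, prime-drama break 4.72, morning-news A 3.84, game-show break 2.83 lead.
The ratio heuristic lands on 3×kids-block spot (426) but leaves 15 s idle.
Dropping kids-block spot frees 24 s; slotting in 2×prime-drama break (36 s) lifts the total to 454 at 84 s.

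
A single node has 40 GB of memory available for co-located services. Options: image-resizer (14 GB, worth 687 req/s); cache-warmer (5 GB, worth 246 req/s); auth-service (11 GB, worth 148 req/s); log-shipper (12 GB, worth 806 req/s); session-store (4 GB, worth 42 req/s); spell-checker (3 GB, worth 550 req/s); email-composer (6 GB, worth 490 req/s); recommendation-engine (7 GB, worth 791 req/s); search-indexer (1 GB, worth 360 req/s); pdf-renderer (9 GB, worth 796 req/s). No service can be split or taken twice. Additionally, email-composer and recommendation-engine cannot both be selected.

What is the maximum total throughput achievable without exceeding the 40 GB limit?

3549

By throughput per GB: search-indexer 360.00, spell-checker 183.33, recommendation-engine 113.00, pdf-renderer 88.44 lead.
Cache-warmer + log-shipper + spell-checker + recommendation-engine + search-indexer + pdf-renderer uses 37 of the 40 GB and totals 3549.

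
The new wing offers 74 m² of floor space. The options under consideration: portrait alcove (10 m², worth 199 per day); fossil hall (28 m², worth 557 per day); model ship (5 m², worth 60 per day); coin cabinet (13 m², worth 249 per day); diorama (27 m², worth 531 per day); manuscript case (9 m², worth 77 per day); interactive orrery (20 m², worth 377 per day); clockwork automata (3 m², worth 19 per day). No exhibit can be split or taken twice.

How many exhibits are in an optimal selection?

Best achievable expected visitors is 1401.
For example portrait alcove + fossil hall + coin cabinet + interactive orrery + clockwork automata achieves it, using 74 m².
All optima have 5 exhibits.

5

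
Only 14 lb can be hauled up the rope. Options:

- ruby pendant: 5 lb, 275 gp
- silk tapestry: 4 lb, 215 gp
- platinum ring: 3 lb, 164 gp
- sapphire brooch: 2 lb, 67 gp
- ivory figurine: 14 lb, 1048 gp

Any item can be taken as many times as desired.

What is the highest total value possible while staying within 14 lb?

1048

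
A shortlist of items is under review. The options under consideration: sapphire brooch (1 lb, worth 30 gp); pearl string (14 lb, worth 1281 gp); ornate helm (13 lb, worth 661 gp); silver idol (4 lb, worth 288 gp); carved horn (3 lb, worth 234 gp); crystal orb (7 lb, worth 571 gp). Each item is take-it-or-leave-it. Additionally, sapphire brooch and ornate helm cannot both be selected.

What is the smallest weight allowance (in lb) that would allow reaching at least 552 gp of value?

7

Minimise lb subject to total value ≥ 552.
crystal orb reaches 571 using 7 lb.
Any bundle with less than 7 lb falls short of 552.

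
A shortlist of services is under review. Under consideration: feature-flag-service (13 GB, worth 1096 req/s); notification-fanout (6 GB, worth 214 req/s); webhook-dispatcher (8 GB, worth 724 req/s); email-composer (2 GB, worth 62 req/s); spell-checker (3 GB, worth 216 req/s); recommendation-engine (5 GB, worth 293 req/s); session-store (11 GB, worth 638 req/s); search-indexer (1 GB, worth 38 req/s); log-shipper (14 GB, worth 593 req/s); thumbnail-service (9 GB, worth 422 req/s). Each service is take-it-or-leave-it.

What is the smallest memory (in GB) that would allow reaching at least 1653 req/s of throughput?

Need the lightest bundle worth ≥ 1653.
feature-flag-service + webhook-dispatcher reaches 1820 using 21 GB.
Any bundle with less than 21 GB falls short of 1653.

21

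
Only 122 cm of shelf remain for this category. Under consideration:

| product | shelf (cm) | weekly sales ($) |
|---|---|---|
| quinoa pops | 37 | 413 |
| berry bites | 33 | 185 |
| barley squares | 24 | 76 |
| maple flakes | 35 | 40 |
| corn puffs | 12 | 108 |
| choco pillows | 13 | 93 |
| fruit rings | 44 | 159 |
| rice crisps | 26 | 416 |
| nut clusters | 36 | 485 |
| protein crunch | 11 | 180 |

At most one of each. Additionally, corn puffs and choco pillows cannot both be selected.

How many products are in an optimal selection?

5

Optimal total is 1602.
For example quinoa pops + corn puffs + rice crisps + nut clusters + protein crunch achieves it, using 122 cm.
All optima have 5 products.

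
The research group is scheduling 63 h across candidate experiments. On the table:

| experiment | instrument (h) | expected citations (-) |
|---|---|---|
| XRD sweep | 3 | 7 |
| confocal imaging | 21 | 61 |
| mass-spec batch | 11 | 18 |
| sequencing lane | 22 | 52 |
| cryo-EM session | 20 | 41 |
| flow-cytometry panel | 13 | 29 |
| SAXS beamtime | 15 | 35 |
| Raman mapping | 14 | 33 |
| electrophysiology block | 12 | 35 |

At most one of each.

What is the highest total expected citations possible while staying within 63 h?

165

A density-first pass picks XRD sweep + confocal imaging + sequencing lane + electrophysiology block — 155 at 58 h.
Replace sequencing lane with flow-cytometry panel + Raman mapping: the trade gains 10 net, giving 165 at 63 h.
Runner-up confocal imaging + SAXS beamtime + Raman mapping + electrophysiology block tops out at 164.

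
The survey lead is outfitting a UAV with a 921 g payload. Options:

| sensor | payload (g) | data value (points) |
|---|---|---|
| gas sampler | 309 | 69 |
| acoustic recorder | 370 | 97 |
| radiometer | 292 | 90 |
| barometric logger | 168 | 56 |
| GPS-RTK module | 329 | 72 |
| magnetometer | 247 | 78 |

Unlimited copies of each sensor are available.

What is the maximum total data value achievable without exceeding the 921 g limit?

Filling by ratio: 5×barometric logger for 280, with 81 g left unused.
The 168 g tied up in barometric logger is better spent on magnetometer — total rises to 302 (919 g).
That's the maximum — no swap from here does better than 302.

302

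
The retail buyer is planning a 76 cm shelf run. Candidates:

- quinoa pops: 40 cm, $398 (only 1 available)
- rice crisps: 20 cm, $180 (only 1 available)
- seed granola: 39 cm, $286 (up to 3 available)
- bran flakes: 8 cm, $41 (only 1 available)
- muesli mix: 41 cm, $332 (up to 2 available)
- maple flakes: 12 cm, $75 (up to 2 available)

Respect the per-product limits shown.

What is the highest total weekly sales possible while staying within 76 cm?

By weekly sales per cm: quinoa pops 9.95, rice crisps 9.00, muesli mix 8.10, seed granola 7.33 lead.
Taking quinoa pops + rice crisps + maple flakes: 72 cm used, 653 in weekly sales.
Every other selection either busts 76 cm or exceeds an availability limit or fails to beat 653.

653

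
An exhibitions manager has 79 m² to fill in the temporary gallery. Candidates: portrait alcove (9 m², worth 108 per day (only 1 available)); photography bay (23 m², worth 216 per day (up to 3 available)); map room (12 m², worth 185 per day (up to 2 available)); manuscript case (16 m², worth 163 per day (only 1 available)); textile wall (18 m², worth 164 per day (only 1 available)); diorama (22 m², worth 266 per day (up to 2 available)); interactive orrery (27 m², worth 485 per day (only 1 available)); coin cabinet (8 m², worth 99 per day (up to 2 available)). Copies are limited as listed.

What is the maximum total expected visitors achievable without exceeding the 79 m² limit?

Taking portrait alcove + 2×map room + interactive orrery + 2×coin cabinet: 76 m² used, 1161 in expected visitors.

1161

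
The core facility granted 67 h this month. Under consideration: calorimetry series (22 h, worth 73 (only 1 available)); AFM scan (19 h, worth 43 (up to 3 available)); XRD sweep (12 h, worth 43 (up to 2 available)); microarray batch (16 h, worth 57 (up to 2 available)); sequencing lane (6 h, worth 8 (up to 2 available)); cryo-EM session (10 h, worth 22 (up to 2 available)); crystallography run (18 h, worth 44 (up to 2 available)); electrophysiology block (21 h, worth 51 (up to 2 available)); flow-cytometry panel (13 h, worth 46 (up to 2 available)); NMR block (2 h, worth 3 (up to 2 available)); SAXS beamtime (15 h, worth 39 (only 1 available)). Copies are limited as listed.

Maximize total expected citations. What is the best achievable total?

A density-first pass picks 2×XRD sweep + 2×microarray batch + cryo-EM session — 222 at 66 h.
Replace microarray batch and cryo-EM session with 2×flow-cytometry panel: the trade gains 13 net, giving 235 at 66 h.
Every other selection either busts 67 h or exceeds an availability limit or fails to beat 235.

235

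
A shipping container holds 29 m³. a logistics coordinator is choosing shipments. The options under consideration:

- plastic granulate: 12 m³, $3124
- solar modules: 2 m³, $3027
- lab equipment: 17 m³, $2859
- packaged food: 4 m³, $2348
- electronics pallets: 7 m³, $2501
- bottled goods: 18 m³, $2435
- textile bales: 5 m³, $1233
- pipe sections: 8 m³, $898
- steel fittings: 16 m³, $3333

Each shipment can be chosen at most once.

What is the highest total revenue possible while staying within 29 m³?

Ranking by ratio (revenue/m³): solar modules 1513.50, packaged food 587.00, electronics pallets 357.29.
Greedy by ratio would take plastic granulate + solar modules + packaged food + electronics pallets: 25 m³ used, total 11000.
The 12 m³ tied up in plastic granulate is better spent on steel fittings — total rises to 11209 (29 m³).
Runner-up plastic granulate + solar modules + packaged food + electronics pallets tops out at 11000.

11209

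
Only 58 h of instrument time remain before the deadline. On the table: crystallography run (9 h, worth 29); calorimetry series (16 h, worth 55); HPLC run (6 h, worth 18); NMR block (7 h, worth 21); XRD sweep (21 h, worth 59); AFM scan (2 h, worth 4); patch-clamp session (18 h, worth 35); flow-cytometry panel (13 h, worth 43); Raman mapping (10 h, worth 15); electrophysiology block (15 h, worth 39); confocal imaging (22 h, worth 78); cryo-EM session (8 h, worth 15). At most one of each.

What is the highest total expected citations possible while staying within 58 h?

197

By expected citations per h: confocal imaging 3.55, calorimetry series 3.44, flow-cytometry panel 3.31, crystallography run 3.22 lead.
Filling by ratio: calorimetry series + HPLC run + flow-cytometry panel + confocal imaging for 194, with 1 h left unused.
Replace HPLC run with NMR block: the trade gains 3 net, giving 197 at 58 h.
An exhaustive check of the 4096 subsets confirms 197.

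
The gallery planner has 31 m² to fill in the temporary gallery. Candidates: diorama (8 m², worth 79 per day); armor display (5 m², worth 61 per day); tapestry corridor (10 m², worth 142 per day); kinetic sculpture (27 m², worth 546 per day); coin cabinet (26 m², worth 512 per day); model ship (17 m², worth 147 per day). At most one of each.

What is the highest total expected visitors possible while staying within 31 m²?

573

Density check — kinetic sculpture 20.22, coin cabinet 19.69, tapestry corridor 14.20 are the best per m².
Greedy by ratio would take kinetic sculpture: 27 m² used, total 546.
Dropping kinetic sculpture frees 27 m²; slotting in armor display + coin cabinet (31 m²) lifts the total to 573 at 31 m².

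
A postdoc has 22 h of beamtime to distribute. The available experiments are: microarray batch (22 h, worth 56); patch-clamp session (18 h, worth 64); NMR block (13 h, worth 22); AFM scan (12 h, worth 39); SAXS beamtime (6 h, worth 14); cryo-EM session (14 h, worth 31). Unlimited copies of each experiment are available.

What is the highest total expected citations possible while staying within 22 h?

64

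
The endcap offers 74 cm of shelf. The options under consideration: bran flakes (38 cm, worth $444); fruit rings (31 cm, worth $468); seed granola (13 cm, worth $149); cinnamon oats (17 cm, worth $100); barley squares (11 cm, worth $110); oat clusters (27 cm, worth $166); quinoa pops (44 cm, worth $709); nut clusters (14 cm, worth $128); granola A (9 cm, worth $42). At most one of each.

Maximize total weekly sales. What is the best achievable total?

986

Greedy by ratio would take seed granola + barley squares + quinoa pops: 68 cm used, total 968.
Dropping barley squares frees 11 cm; slotting in nut clusters (14 cm) lifts the total to 986 at 71 cm.
Nothing else within 74 cm beats 986.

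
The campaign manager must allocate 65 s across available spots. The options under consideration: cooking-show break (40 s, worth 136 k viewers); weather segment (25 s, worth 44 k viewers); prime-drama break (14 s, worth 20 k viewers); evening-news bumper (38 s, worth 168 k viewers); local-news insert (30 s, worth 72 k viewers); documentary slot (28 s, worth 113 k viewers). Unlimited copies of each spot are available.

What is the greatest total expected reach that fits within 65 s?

226

Filling by ratio: weather segment + evening-news bumper for 212, with 2 s left unused.
Replace weather segment and evening-news bumper with 2×documentary slot: the trade gains 14 net, giving 226 at 56 s.
That's the maximum — no swap from here does better than 226.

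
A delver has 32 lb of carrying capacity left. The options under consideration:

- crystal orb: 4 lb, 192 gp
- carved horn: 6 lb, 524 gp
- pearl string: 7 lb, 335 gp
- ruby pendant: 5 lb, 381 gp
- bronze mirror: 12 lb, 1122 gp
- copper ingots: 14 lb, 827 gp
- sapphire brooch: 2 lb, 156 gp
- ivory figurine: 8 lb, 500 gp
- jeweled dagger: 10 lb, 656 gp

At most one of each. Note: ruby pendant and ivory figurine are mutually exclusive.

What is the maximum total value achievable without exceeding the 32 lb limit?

2518

Density check — bronze mirror 93.50, carved horn 87.33, sapphire brooch 78.00, ruby pendant 76.20 are the best per lb.
Greedy by ratio would take crystal orb + carved horn + ruby pendant + bronze mirror + sapphire brooch: 29 lb used, total 2375.
Replace crystal orb with pearl string: the trade gains 143 net, giving 2518 at 32 lb.
Nothing else feasible within 32 lb beats 2518.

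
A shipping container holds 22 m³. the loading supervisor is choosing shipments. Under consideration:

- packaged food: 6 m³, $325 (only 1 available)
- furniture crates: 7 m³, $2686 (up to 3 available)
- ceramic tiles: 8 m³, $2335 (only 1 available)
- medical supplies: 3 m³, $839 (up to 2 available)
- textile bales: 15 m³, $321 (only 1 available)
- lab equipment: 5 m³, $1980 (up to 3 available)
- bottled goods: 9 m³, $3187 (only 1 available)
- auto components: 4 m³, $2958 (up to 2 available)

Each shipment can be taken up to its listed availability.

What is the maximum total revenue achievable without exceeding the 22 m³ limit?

A density-first pass picks medical supplies + 2×lab equipment + 2×auto components — 10715 at 21 m³.
Replace medical supplies and 2×lab equipment with 2×furniture crates: the trade gains 573 net, giving 11288 at 22 m³.
Nothing else within 22 m³ beats 11288.

11288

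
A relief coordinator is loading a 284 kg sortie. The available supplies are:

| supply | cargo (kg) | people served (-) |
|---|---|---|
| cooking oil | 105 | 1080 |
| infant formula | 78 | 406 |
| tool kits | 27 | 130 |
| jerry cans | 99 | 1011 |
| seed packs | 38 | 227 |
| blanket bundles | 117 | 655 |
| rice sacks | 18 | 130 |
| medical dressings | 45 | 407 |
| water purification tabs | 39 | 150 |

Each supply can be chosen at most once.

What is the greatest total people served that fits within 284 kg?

2628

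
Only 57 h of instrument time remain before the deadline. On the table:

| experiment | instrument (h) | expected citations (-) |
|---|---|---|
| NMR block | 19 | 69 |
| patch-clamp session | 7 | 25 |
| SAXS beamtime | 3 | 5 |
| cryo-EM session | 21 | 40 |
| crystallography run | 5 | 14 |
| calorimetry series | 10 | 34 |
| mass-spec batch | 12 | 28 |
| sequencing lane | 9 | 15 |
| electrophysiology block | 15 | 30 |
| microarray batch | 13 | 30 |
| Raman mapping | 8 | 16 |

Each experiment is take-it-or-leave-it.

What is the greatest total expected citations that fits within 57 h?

Filling by ratio: NMR block + patch-clamp session + SAXS beamtime + crystallography run + calorimetry series + mass-spec batch for 175, with 1 h left unused.
Replace mass-spec batch with microarray batch: the trade gains 2 net, giving 177 at 57 h.
No other feasible combination exceeds 177.

177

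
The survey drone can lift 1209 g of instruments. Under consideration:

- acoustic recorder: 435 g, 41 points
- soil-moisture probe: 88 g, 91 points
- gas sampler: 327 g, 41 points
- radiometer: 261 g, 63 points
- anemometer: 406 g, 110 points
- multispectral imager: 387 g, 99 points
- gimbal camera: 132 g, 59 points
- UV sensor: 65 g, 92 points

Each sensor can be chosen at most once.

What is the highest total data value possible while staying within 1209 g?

455

Ranking by ratio (data value/g): UV sensor 1.42, soil-moisture probe 1.03, gimbal camera 0.45.
Greedy by ratio would take soil-moisture probe + anemometer + multispectral imager + gimbal camera + UV sensor: 1078 g used, total 451.
Replace gimbal camera with radiometer: the trade gains 4 net, giving 455 at 1207 g.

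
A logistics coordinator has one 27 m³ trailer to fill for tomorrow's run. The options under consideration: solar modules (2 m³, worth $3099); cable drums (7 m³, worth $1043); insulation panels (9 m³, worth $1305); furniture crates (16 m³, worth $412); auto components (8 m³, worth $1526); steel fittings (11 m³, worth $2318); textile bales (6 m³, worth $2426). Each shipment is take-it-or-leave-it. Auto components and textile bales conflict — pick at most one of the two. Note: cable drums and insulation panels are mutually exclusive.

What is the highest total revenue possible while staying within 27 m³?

8886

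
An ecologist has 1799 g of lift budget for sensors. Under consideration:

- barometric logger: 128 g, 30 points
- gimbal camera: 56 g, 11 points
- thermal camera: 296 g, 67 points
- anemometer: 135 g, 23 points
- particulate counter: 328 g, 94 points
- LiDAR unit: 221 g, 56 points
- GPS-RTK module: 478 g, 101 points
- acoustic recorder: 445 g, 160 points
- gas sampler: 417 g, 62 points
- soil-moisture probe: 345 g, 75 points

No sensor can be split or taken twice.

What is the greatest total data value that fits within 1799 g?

By data value per g: acoustic recorder 0.36, particulate counter 0.29, LiDAR unit 0.25, barometric logger 0.23 lead.
The ratio ordering already packs tightly: barometric logger + thermal camera + particulate counter + LiDAR unit + acoustic recorder + soil-moisture probe, 1763 g, 482.

482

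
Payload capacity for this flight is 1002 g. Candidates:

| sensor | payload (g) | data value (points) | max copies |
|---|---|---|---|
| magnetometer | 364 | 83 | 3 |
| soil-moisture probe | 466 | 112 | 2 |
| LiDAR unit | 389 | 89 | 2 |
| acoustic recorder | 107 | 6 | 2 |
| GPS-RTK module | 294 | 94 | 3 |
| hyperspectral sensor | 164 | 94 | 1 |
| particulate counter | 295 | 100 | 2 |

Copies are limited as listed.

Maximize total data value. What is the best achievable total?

Best packing: 2×acoustic recorder + hyperspectral sensor + 2×particulate counter — 968 g, 306 total.
The spare 34 g is too small for any remaining sensor, and no exchange beats 306.

306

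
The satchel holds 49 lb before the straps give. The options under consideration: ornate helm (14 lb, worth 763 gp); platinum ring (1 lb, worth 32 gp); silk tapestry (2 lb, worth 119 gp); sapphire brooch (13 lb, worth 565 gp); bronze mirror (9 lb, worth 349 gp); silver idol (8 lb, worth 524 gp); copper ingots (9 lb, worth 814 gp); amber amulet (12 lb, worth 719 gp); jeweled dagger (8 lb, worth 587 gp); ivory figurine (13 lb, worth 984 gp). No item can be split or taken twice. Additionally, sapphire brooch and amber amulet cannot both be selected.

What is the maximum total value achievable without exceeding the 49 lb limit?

Density check — copper ingots 90.44, ivory figurine 75.69, jeweled dagger 73.38, silver idol 65.50 are the best per lb.
The ratio ordering already packs tightly: silk tapestry + bronze mirror + silver idol + copper ingots + jeweled dagger + ivory figurine, 49 lb, 3377.
That's the maximum — no feasible swap from here does better than 3377.

3377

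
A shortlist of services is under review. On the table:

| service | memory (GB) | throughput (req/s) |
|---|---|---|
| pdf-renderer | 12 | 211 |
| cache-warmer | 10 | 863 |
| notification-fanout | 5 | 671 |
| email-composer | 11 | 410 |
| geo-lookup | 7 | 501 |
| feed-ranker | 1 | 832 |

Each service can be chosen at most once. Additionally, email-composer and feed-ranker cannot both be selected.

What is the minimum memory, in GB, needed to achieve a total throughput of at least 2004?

Need the lightest bundle worth ≥ 2004.
notification-fanout + geo-lookup + feed-ranker reaches 2004 using 13 GB.
No combination under 13 GB hits 2004.

13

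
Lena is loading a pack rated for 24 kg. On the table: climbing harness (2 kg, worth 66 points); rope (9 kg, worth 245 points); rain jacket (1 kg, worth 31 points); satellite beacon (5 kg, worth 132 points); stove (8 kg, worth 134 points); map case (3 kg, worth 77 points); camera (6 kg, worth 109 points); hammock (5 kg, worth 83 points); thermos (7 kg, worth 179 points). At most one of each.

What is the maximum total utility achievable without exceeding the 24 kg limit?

653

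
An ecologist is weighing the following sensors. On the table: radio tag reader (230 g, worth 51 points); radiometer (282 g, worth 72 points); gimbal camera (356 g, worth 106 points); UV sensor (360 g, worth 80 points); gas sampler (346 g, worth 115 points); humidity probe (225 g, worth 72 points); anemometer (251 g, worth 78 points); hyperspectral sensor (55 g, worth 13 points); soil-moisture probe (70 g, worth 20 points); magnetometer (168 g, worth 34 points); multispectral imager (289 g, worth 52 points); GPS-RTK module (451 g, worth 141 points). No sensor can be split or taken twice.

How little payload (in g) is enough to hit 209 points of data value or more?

667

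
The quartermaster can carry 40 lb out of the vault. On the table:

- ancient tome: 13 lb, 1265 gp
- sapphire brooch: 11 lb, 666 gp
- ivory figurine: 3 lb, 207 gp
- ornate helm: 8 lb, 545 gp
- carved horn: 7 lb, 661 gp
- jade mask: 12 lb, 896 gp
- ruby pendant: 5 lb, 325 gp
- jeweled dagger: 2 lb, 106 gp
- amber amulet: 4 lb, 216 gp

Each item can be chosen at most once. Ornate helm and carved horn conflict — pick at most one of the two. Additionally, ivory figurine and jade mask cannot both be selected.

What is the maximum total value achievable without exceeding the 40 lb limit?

Density check — ancient tome 97.31, carved horn 94.43, jade mask 74.67, ivory figurine 69.00 are the best per lb.
Ancient tome + carved horn + jade mask + ruby pendant + jeweled dagger uses 39 of the 40 lb and totals 3253.
Runner-up ancient tome + carved horn + jade mask + ruby pendant tops out at 3147.

3253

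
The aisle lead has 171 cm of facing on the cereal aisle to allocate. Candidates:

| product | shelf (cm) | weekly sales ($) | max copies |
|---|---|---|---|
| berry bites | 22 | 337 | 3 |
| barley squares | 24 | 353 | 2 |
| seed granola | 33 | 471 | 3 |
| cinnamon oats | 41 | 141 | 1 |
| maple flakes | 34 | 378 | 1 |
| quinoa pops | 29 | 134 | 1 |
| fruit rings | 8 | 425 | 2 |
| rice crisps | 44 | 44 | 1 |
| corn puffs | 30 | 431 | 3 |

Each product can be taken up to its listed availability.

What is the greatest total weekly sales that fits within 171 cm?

Ranking by ratio (weekly sales/cm): fruit rings 53.12, berry bites 15.32, barley squares 14.71.
Filling by ratio: 3×berry bites + 2×barley squares + 2×fruit rings + corn puffs for 2998, with 11 cm left unused.
The 22 cm tied up in berry bites is better spent on seed granola — total rises to 3132 (171 cm).
That's the maximum — no swap from here does better than 3132.

3132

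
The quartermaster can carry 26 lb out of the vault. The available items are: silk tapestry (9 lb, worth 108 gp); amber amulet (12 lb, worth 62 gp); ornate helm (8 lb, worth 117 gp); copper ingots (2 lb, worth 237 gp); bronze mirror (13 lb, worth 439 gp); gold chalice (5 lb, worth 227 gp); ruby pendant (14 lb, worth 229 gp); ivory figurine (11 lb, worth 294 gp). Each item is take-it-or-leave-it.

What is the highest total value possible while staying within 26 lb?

970

Density check — copper ingots 118.50, gold chalice 45.40, bronze mirror 33.77 are the best per lb.
Filling by ratio: copper ingots + bronze mirror + gold chalice for 903, with 6 lb left unused.
The 5 lb tied up in gold chalice is better spent on ivory figurine — total rises to 970 (26 lb).
An exhaustive check of the 256 subsets confirms 970.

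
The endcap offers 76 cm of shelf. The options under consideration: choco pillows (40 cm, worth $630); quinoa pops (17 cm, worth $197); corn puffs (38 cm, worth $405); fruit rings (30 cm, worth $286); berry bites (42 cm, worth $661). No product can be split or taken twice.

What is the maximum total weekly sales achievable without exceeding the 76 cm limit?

A density-first pass picks choco pillows + quinoa pops — 827 at 57 cm.
Dropping choco pillows and quinoa pops frees 57 cm; slotting in fruit rings + berry bites (72 cm) lifts the total to 947 at 72 cm.
Runner-up choco pillows + fruit rings tops out at 916.

947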